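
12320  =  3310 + 9010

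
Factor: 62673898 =2^1*7^1*4476707^1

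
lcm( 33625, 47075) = 235375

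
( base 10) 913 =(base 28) 14h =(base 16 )391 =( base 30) 10d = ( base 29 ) 12e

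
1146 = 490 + 656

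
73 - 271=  - 198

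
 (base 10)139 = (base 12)B7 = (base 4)2023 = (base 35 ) 3Y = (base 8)213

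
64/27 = 2+10/27 = 2.37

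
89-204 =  - 115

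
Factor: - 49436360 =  - 2^3*5^1*1235909^1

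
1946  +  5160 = 7106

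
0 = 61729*0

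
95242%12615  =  6937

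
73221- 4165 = 69056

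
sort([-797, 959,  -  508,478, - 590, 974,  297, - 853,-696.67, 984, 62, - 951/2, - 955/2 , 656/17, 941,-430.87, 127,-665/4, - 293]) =[-853,-797, - 696.67, - 590,-508,-955/2,-951/2, - 430.87,-293,-665/4, 656/17, 62, 127, 297 , 478, 941, 959,974,984]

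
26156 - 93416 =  -67260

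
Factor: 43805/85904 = 2^( - 4)*5^1*7^( - 1)*13^( -1 )*59^( - 1)*8761^1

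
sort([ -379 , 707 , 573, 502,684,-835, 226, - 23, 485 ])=[ - 835, - 379, - 23, 226, 485,502, 573, 684, 707 ]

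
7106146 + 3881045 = 10987191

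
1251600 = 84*14900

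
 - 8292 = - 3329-4963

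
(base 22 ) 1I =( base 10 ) 40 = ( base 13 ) 31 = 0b101000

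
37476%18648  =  180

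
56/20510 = 4/1465 = 0.00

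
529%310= 219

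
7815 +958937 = 966752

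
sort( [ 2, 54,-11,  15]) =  [ - 11, 2, 15,54]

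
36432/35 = 36432/35 = 1040.91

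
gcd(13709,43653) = 1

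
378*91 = 34398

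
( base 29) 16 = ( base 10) 35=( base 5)120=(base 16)23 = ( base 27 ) 18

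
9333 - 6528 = 2805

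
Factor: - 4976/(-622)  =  8 = 2^3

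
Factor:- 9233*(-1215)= 11218095 = 3^5*5^1 * 7^1*1319^1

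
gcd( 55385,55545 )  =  5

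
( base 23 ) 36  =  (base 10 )75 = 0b1001011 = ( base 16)4b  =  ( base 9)83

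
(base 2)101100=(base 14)32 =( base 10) 44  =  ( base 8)54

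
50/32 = 25/16   =  1.56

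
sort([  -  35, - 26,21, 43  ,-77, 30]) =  [ - 77, - 35,  -  26, 21,  30,43]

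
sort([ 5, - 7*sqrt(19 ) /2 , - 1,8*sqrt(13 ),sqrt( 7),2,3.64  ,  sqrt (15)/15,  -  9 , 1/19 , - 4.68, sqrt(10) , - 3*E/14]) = [  -  7*sqrt( 19)/2,  -  9,-4.68,-1, -3*E/14,  1/19,sqrt(15 ) /15,2,sqrt( 7),  sqrt( 10),3.64,5, 8*sqrt( 13) ] 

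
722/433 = 722/433 = 1.67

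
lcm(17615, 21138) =105690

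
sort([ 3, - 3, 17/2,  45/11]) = [-3,3, 45/11,  17/2]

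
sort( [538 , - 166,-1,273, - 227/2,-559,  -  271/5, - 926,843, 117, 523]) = [ -926,-559, - 166, - 227/2,-271/5, - 1,117, 273, 523, 538, 843] 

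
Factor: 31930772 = 2^2*7982693^1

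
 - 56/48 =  - 7/6  =  - 1.17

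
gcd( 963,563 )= 1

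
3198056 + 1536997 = 4735053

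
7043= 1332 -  - 5711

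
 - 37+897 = 860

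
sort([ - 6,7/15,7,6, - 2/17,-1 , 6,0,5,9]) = [ - 6, - 1, - 2/17 , 0,  7/15,5,6,6,7,9]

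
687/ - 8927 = - 1 + 8240/8927 = - 0.08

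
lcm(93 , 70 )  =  6510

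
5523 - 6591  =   - 1068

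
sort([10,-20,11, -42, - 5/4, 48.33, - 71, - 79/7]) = [ - 71  , - 42 ,-20,-79/7,  -  5/4, 10,11, 48.33 ]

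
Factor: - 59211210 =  - 2^1*3^1*5^1*127^1*15541^1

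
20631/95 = 217 + 16/95 = 217.17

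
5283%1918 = 1447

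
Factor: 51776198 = 2^1*25888099^1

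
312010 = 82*3805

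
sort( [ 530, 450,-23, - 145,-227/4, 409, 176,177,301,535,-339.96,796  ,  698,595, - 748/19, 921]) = [ -339.96,-145, - 227/4, - 748/19, - 23,  176,177,301, 409,450 , 530, 535,595 , 698,796, 921] 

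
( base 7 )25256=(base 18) 129e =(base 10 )6656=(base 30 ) 7BQ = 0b1101000000000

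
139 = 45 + 94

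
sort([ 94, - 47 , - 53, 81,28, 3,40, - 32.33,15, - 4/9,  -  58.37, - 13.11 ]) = [-58.37, - 53, - 47,-32.33 , - 13.11,-4/9,3,15,28, 40,81,94 ]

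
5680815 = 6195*917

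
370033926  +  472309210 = 842343136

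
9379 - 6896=2483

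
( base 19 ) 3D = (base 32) 26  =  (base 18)3G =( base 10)70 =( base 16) 46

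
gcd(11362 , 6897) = 19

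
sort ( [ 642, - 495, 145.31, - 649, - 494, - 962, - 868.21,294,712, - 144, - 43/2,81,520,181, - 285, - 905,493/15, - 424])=[ - 962,- 905, - 868.21, - 649, - 495, - 494, - 424, -285, - 144, - 43/2,493/15,81, 145.31, 181, 294,520,642, 712]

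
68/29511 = 68/29511=0.00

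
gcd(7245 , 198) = 9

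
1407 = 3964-2557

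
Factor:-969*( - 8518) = 2^1 * 3^1*17^1*19^1*4259^1 = 8253942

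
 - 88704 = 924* ( - 96 ) 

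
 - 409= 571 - 980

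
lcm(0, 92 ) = 0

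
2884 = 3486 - 602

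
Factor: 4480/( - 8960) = -2^( - 1 ) =-1/2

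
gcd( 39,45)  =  3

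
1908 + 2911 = 4819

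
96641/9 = 10737 + 8/9 = 10737.89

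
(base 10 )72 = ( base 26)2K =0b1001000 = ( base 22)36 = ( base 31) 2A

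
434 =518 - 84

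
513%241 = 31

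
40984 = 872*47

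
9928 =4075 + 5853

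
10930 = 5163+5767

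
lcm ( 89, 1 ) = 89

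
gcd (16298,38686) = 58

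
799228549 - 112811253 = 686417296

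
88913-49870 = 39043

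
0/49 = 0  =  0.00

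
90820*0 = 0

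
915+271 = 1186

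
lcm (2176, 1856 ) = 63104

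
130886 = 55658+75228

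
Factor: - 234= - 2^1*3^2*13^1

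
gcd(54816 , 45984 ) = 96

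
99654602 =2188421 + 97466181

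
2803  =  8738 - 5935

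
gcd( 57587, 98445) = 1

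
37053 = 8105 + 28948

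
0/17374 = 0=0.00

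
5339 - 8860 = -3521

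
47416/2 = 23708 =23708.00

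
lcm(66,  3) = 66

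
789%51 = 24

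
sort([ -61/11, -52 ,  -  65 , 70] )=[ - 65, - 52, - 61/11 , 70] 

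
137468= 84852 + 52616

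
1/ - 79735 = -1/79735 = -0.00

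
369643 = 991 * 373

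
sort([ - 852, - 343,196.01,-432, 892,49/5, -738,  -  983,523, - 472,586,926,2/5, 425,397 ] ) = [ - 983, -852, - 738, - 472, - 432, - 343 , 2/5, 49/5,196.01,397,425,523,586,892, 926 ]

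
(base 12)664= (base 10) 940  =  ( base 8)1654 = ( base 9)1254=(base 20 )270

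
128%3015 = 128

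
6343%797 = 764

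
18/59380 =9/29690 = 0.00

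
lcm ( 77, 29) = 2233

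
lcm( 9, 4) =36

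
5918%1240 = 958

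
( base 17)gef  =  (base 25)7K2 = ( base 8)11415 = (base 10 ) 4877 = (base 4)1030031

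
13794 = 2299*6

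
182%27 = 20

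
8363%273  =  173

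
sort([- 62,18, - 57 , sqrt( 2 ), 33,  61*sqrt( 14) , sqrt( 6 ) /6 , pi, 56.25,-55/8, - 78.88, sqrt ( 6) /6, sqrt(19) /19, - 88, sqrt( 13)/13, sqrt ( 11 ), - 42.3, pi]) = [-88, - 78.88,  -  62, - 57, - 42.3 ,-55/8, sqrt(19 ) /19, sqrt( 13 ) /13, sqrt( 6 )/6, sqrt( 6 )/6, sqrt(2 ) , pi , pi, sqrt( 11), 18,33 , 56.25,  61 * sqrt( 14 ) ] 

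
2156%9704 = 2156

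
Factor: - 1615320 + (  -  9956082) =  - 2^1*3^1*1928567^1 = -11571402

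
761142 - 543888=217254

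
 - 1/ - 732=1/732=0.00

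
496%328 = 168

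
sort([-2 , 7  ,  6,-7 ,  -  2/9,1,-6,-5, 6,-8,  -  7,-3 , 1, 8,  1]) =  [ - 8,-7, - 7 ,-6, -5, -3, - 2,-2/9, 1, 1,  1,  6,  6, 7, 8] 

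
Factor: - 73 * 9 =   -  657 = -  3^2*73^1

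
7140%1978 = 1206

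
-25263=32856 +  - 58119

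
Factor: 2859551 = 2859551^1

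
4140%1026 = 36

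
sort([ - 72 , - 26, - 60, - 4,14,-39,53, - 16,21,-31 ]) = [ - 72, - 60, - 39, - 31, - 26, - 16,-4,14,21, 53]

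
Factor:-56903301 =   -  3^2*7^1*13^1*17^1*61^1*67^1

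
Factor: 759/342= 253/114 = 2^( - 1)*3^( - 1 )*11^1*19^(-1)*23^1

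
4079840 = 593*6880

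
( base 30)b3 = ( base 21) fi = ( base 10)333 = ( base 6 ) 1313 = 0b101001101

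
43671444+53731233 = 97402677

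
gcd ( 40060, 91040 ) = 20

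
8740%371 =207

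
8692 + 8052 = 16744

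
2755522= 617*4466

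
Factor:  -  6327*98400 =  - 622576800= - 2^5*3^3 * 5^2 * 19^1 * 37^1*41^1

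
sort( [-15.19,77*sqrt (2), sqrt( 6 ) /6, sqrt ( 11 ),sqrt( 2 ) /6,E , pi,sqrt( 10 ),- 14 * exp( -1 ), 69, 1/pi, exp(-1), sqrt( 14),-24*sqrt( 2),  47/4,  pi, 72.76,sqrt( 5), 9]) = [ - 24* sqrt(2 ), - 15.19 , - 14*exp(-1),  sqrt( 2 )/6, 1/pi  ,  exp ( -1 ),sqrt ( 6)/6, sqrt(5 ),E, pi, pi,sqrt( 10 ),sqrt ( 11 ), sqrt(  14),9,47/4,69,72.76, 77*sqrt( 2 ) ]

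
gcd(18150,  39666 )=66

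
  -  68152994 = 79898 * ( -853) 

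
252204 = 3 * 84068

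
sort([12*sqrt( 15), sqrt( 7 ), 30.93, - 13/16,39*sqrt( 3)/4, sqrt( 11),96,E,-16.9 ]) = [ - 16.9, -13/16, sqrt( 7), E,sqrt( 11), 39*sqrt(3) /4,30.93,12*sqrt( 15),96]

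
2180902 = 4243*514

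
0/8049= 0 = 0.00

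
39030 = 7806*5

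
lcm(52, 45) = 2340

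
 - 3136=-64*49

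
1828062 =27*67706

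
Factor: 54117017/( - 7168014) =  - 2^( - 1)*3^(  -  5)*7^ ( - 3 )*43^(-1 )*73^1*131^1*5659^1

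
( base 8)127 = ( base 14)63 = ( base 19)4b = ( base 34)2J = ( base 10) 87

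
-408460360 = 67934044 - 476394404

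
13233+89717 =102950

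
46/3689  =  46/3689 = 0.01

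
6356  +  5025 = 11381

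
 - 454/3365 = -454/3365 = -0.13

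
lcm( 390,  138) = 8970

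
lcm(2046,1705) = 10230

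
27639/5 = 27639/5 = 5527.80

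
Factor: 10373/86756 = 2^(-2) *11^1*23^(-1) = 11/92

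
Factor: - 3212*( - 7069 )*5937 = 2^2*3^1 * 11^1*73^1*1979^1*7069^1 = 134803313436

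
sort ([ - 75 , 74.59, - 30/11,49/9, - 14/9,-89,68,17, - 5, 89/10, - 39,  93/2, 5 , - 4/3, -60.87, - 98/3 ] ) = [ - 89, - 75, -60.87,  -  39, - 98/3, - 5, - 30/11, -14/9, - 4/3, 5,49/9, 89/10, 17,  93/2, 68,74.59 ]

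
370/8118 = 185/4059 = 0.05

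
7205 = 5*1441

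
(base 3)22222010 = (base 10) 6537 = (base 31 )6OR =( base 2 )1100110001001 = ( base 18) 1233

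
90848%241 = 232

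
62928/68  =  15732/17=925.41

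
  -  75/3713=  - 1 + 3638/3713 = -0.02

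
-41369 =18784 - 60153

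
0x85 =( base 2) 10000101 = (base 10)133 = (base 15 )8d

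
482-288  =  194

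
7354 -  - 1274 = 8628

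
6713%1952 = 857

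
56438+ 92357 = 148795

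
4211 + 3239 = 7450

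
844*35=29540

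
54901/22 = 2495+1/2 = 2495.50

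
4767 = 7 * 681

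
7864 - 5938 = 1926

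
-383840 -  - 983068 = 599228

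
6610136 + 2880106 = 9490242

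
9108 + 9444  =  18552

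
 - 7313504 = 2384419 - 9697923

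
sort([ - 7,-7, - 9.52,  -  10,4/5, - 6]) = [ - 10,-9.52, - 7, - 7, - 6,4/5] 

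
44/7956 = 11/1989 = 0.01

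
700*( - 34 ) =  - 23800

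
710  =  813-103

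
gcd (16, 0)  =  16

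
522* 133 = 69426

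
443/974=443/974 =0.45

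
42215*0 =0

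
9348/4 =2337 = 2337.00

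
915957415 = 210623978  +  705333437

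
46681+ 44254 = 90935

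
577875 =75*7705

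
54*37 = 1998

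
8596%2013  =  544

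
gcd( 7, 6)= 1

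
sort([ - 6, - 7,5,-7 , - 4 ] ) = [- 7,-7  , - 6, -4,5] 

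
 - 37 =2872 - 2909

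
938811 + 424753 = 1363564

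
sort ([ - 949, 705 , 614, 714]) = [  -  949, 614,705 , 714] 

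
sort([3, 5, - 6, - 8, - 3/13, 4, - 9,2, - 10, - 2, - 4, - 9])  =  [ - 10, - 9,  -  9, - 8, - 6,-4, - 2,-3/13, 2, 3,4,5]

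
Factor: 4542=2^1*3^1*757^1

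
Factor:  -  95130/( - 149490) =7/11 = 7^1*11^( - 1)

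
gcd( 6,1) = 1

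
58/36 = 1 + 11/18 = 1.61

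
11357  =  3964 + 7393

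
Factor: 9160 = 2^3*5^1*229^1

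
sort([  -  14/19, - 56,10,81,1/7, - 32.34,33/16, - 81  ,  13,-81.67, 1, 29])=[ -81.67,-81 ,-56,-32.34, - 14/19, 1/7, 1,33/16,  10,13,29,81] 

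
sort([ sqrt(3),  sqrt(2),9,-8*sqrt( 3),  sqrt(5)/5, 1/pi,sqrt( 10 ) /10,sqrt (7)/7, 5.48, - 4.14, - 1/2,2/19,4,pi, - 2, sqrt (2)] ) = [ - 8*sqrt( 3),-4.14,  -  2, - 1/2, 2/19, sqrt (10)/10, 1/pi,sqrt(7)/7,sqrt(5)/5,  sqrt( 2), sqrt (2), sqrt (3 ) , pi , 4,5.48, 9 ]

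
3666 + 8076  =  11742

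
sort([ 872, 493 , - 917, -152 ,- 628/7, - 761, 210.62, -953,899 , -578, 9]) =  [ - 953, - 917, -761, - 578, - 152 , - 628/7 , 9, 210.62, 493, 872,899] 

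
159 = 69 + 90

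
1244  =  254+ 990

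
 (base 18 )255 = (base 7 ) 2111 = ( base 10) 743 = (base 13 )452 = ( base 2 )1011100111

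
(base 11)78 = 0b1010101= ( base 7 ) 151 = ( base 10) 85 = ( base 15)5A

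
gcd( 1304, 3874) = 2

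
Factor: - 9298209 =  - 3^1*3099403^1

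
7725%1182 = 633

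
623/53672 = 623/53672 =0.01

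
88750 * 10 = 887500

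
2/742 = 1/371  =  0.00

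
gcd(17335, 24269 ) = 3467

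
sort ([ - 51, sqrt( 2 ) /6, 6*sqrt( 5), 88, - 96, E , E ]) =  [ - 96, - 51, sqrt (2 ) /6,E, E,6*sqrt(5), 88]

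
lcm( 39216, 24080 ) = 1372560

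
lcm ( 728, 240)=21840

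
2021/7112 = 2021/7112 = 0.28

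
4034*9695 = 39109630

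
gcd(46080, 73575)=45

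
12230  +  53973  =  66203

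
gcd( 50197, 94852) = 1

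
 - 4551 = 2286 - 6837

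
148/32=4 + 5/8=4.62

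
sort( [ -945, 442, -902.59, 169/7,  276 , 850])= [ - 945, - 902.59 , 169/7, 276, 442, 850]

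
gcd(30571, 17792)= 1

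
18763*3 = 56289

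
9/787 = 9/787 = 0.01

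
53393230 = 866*61655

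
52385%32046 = 20339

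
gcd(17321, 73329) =1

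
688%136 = 8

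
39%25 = 14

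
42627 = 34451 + 8176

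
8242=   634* 13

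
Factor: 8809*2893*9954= 2^1 * 3^2*7^1 * 11^1*23^1*79^1*263^1*383^1 = 253672085898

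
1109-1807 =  - 698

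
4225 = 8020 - 3795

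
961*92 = 88412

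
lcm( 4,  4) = 4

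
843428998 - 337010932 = 506418066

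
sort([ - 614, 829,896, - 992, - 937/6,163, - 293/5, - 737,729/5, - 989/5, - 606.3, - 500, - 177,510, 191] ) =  [  -  992, - 737, - 614, - 606.3, - 500,-989/5, - 177, - 937/6, - 293/5,729/5,163 , 191,510,829,896]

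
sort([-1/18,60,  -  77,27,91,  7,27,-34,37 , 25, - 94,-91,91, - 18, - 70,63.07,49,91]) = [ - 94,-91, - 77, - 70, - 34,-18, - 1/18,7,25, 27,27,37,  49,60,63.07, 91, 91,91 ]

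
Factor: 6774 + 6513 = 3^1 * 43^1 * 103^1= 13287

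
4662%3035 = 1627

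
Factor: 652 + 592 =2^2*311^1 =1244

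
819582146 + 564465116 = 1384047262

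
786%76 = 26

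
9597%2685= 1542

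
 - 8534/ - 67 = 8534/67 = 127.37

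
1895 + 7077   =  8972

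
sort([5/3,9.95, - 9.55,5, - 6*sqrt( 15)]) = [ - 6 * sqrt( 15), - 9.55, 5/3,5,9.95]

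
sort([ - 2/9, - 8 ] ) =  [ - 8, - 2/9]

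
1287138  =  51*25238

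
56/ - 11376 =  -7/1422= - 0.00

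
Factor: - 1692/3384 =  - 2^( - 1) = - 1/2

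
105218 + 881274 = 986492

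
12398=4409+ 7989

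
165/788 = 165/788 = 0.21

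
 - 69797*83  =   - 5793151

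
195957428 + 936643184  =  1132600612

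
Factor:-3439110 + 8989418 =2^2*797^1*1741^1= 5550308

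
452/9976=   113/2494 = 0.05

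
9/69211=9/69211 = 0.00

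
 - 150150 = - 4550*33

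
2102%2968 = 2102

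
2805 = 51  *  55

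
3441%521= 315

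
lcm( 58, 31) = 1798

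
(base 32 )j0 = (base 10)608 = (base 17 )21D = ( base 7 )1526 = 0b1001100000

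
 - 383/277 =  - 383/277 = - 1.38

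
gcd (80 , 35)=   5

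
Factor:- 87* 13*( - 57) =64467 = 3^2*13^1*19^1*29^1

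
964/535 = 964/535=1.80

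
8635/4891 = 8635/4891 = 1.77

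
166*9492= 1575672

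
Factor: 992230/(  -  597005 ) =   -  198446/119401 = - 2^1 * 139^( - 1) * 859^(  -  1 )*99223^1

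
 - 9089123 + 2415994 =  - 6673129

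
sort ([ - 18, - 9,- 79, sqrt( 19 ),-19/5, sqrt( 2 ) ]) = [  -  79,-18,-9 , - 19/5,sqrt(2 ) , sqrt(19 )]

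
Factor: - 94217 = - 71^1* 1327^1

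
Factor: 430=2^1*5^1*43^1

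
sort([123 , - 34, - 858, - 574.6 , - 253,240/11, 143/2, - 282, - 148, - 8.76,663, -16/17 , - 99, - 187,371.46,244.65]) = [  -  858,-574.6, - 282, - 253, -187, - 148, - 99, - 34, - 8.76, - 16/17 , 240/11,143/2,  123, 244.65,371.46 , 663]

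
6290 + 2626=8916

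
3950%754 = 180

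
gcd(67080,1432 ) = 8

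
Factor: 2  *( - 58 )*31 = - 2^2*29^1*31^1 = - 3596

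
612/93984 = 51/7832= 0.01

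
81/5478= 27/1826 = 0.01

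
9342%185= 92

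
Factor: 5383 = 7^1*769^1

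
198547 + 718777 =917324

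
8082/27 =299+1/3 = 299.33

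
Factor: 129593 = 129593^1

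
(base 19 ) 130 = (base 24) ha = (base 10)418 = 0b110100010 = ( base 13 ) 262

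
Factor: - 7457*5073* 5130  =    -  194064621930 = - 2^1 * 3^4*5^1 * 19^2*89^1*7457^1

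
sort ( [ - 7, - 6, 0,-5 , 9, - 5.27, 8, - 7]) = [- 7 ,-7,-6,-5.27, - 5,0,8, 9]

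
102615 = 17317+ 85298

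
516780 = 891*580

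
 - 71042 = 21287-92329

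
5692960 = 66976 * 85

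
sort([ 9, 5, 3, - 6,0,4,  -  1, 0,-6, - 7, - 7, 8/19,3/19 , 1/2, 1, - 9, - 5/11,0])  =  [ - 9,  -  7, - 7,- 6,  -  6, - 1, - 5/11,0, 0, 0,3/19,8/19,1/2, 1,3, 4,5,9 ]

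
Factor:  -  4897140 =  - 2^2 *3^1 * 5^1*81619^1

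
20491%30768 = 20491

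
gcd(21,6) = 3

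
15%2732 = 15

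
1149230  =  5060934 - 3911704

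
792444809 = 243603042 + 548841767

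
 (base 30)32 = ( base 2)1011100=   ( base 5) 332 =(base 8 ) 134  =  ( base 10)92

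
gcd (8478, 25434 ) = 8478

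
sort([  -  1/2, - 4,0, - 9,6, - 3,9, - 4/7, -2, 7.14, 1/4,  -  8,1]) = [ - 9,-8, - 4, - 3, - 2, - 4/7, - 1/2,0,1/4,1, 6,7.14 , 9]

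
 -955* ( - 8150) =7783250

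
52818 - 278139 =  - 225321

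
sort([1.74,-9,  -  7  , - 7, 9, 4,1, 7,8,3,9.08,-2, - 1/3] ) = [ - 9, - 7, - 7,-2, - 1/3, 1, 1.74,3, 4, 7 , 8, 9 , 9.08]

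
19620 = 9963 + 9657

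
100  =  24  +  76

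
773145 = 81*9545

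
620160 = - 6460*( - 96 )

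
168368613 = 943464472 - 775095859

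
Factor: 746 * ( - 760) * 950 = - 538612000 = - 2^5*5^3*19^2*373^1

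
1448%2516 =1448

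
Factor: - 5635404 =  - 2^2*3^2 * 156539^1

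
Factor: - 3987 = - 3^2*443^1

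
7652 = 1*7652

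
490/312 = 245/156=1.57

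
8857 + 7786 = 16643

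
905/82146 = 905/82146 = 0.01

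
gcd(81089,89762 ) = 1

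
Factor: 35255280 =2^4*3^1 * 5^1*17^1*8641^1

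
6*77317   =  463902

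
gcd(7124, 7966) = 2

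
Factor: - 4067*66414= -270105738  =  - 2^1 * 3^1*7^2*83^1*11069^1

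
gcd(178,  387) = 1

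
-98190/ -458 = 214 + 89/229 = 214.39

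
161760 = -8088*( - 20 ) 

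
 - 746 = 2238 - 2984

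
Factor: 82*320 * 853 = 2^7*5^1*41^1 * 853^1 = 22382720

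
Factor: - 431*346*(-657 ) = 2^1*3^2 *73^1 * 173^1*431^1= 97975782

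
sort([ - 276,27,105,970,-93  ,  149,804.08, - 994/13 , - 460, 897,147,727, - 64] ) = [ - 460, - 276, - 93, - 994/13,  -  64,27, 105,147, 149  ,  727,804.08, 897,970]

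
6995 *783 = 5477085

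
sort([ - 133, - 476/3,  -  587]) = [-587 , - 476/3, - 133 ] 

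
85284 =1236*69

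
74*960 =71040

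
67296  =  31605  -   - 35691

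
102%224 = 102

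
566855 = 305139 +261716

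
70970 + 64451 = 135421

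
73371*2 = 146742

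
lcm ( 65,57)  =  3705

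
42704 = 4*10676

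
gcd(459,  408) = 51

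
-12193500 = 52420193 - 64613693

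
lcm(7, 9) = 63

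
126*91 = 11466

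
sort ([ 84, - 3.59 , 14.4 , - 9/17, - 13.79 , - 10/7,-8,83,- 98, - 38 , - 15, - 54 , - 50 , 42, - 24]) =[ - 98,- 54 , - 50,-38, - 24, - 15, - 13.79, - 8, - 3.59, - 10/7 , - 9/17,14.4,42,83 , 84]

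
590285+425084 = 1015369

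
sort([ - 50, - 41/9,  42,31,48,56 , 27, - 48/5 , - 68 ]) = [ - 68, - 50 , - 48/5, - 41/9 , 27,31 , 42, 48, 56 ]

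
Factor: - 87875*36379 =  - 3196804625   =  - 5^3*7^1* 19^1*37^1*5197^1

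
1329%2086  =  1329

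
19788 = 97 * 204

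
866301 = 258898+607403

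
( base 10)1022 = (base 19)2ff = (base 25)1FM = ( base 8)1776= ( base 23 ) 1la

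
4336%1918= 500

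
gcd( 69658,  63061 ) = 1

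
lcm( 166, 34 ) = 2822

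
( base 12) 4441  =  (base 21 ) H1J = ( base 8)16561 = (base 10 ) 7537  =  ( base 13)357a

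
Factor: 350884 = 2^2*87721^1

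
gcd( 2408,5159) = 7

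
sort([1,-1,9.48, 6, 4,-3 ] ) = [ - 3,-1 , 1 , 4,  6  ,  9.48]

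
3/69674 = 3/69674 = 0.00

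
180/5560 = 9/278= 0.03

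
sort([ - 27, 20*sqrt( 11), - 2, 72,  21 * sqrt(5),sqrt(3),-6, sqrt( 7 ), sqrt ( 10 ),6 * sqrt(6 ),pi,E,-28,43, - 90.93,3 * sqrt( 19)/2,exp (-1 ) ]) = [-90.93, - 28, - 27,  -  6, - 2,exp (-1), sqrt(3),sqrt (7 ),E,pi,sqrt(10 ) , 3*sqrt( 19)/2,  6 * sqrt(6),43, 21*sqrt( 5 ),20*sqrt(11),72 ]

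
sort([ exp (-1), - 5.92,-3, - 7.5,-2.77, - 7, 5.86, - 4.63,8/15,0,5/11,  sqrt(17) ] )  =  [ - 7.5 ,-7,-5.92 ,  -  4.63, - 3,-2.77, 0, exp( - 1),5/11, 8/15,sqrt (17),  5.86 ]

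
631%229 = 173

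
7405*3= 22215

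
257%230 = 27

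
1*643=643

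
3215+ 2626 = 5841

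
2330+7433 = 9763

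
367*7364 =2702588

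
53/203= 53/203 = 0.26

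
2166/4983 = 722/1661 = 0.43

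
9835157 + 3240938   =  13076095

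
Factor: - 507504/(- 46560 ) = 109/10  =  2^(  -  1 ) * 5^( - 1) * 109^1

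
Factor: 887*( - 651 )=-577437 = - 3^1 * 7^1*31^1 * 887^1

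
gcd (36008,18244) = 4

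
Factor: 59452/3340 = 5^( - 1)*89^1  =  89/5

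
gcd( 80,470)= 10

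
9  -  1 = 8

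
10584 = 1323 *8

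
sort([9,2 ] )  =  [2 , 9]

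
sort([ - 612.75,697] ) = [ - 612.75, 697 ] 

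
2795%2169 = 626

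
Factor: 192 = 2^6*3^1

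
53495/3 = 17831 + 2/3 = 17831.67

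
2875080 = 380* 7566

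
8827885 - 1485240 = 7342645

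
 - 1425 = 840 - 2265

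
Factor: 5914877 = 199^1*29723^1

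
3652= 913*4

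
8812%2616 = 964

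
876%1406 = 876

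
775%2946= 775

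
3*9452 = 28356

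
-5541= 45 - 5586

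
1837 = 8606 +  - 6769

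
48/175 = 48/175  =  0.27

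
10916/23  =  10916/23=474.61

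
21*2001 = 42021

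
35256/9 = 3917 + 1/3 = 3917.33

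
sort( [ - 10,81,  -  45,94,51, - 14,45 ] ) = [-45, - 14 ,-10, 45, 51, 81,94]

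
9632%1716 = 1052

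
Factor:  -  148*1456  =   - 215488=-2^6 * 7^1*13^1*37^1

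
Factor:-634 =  - 2^1*317^1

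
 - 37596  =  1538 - 39134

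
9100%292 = 48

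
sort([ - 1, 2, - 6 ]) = [ - 6, - 1,2 ]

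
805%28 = 21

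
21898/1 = 21898 = 21898.00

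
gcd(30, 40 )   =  10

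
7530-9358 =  - 1828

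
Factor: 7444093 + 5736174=13180267  =  13180267^1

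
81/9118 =81/9118 =0.01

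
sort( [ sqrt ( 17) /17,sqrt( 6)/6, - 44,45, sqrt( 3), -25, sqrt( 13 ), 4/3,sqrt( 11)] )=[ - 44, - 25, sqrt (17)/17,sqrt( 6 )/6 , 4/3,  sqrt( 3 ), sqrt( 11),  sqrt( 13 ), 45]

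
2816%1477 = 1339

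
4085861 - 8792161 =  - 4706300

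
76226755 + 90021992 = 166248747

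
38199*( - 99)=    -3781701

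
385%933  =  385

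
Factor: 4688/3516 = 4/3 = 2^2  *  3^( - 1 ) 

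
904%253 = 145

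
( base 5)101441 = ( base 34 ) 2V5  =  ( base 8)6453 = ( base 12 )1b4b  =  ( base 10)3371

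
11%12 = 11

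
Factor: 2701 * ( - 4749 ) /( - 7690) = 12827049/7690 = 2^ ( - 1)*3^1*5^( - 1)*37^1*73^1*769^( - 1)*1583^1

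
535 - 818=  - 283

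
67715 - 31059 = 36656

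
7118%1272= 758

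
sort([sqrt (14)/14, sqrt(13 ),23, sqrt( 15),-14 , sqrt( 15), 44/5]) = [ - 14, sqrt ( 14) /14, sqrt( 13 ), sqrt (15), sqrt(15),44/5,23]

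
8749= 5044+3705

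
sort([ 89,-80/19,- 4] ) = [ - 80/19,- 4, 89 ]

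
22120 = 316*70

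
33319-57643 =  - 24324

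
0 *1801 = 0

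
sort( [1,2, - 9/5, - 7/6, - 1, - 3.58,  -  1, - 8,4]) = [ - 8, - 3.58, - 9/5, - 7/6, - 1,-1, 1, 2 , 4] 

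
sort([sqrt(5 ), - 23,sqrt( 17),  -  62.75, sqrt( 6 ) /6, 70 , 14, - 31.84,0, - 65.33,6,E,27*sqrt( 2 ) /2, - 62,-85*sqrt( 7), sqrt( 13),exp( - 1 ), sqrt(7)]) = [ - 85 * sqrt(7 ), -65.33,-62.75, - 62, - 31.84,-23,0,exp(-1 ),sqrt( 6 )/6 , sqrt( 5),sqrt( 7 ),E,  sqrt( 13 ),sqrt(17),  6,  14,27* sqrt( 2 )/2 , 70]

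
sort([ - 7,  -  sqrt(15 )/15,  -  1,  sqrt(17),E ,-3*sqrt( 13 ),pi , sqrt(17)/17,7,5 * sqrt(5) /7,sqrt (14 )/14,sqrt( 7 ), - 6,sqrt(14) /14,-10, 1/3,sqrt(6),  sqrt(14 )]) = [ - 3*sqrt(13),- 10,-7, - 6, - 1,-sqrt( 15) /15,sqrt(17)/17, sqrt(14 )/14,sqrt(14) /14,1/3,5*sqrt(5)/7 , sqrt ( 6),sqrt (7),E , pi, sqrt ( 14),sqrt( 17),7 ]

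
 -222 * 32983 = -7322226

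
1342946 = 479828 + 863118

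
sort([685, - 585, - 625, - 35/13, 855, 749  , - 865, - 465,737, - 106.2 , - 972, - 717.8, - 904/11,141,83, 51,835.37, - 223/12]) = [ - 972, - 865, - 717.8, - 625, - 585, -465, - 106.2, - 904/11, - 223/12, - 35/13, 51 , 83,141,685,737,749,835.37 , 855]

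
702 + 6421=7123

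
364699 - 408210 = -43511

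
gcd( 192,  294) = 6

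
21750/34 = 10875/17 = 639.71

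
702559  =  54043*13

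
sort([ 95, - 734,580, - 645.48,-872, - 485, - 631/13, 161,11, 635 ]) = [ - 872, - 734, - 645.48 , - 485 , - 631/13,11, 95,161,580, 635]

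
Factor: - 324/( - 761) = 2^2*3^4*761^( - 1 )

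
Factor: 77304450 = 2^1*3^1*5^2*151^1*3413^1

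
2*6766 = 13532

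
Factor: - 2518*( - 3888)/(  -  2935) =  - 9789984/2935 = - 2^5*3^5*5^ (- 1)*587^ ( - 1)*1259^1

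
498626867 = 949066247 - 450439380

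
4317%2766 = 1551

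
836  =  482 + 354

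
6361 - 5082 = 1279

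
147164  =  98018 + 49146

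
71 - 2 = 69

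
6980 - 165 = 6815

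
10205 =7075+3130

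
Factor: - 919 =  - 919^1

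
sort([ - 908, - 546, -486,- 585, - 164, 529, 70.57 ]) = [ -908 , -585, - 546, - 486,-164,70.57, 529 ] 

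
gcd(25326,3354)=6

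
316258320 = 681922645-365664325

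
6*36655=219930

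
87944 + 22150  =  110094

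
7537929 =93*81053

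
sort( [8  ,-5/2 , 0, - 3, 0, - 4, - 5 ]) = [ - 5, - 4, - 3, - 5/2,0, 0,  8]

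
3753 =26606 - 22853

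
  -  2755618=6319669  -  9075287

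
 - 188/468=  - 47/117 =-0.40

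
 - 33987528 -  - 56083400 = 22095872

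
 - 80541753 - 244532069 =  - 325073822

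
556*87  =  48372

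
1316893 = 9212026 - 7895133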